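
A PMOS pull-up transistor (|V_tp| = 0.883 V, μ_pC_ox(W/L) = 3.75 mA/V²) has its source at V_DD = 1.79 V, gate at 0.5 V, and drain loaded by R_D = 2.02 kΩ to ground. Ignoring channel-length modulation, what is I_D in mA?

I_D = 0.311 mA

V_SG = V_DD − V_G = 1.79 − 0.5 = 1.29 V, so V_ov = 1.29 − 0.883 = 0.407 V.
Assume saturation: I_D = ½ k_p V_ov² = 0.5 × 3.75 × 0.407² = 0.311 mA, giving V_SD = V_DD − I_D R_D = 1.79 − 0.311 × 2.02 = 1.16 V.
V_SD = 1.16 V ≥ V_ov = 0.407 V, confirming saturation.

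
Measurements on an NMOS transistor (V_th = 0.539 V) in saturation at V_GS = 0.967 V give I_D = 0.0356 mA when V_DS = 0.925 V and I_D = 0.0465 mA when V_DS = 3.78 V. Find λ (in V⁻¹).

λ = 0.119 V⁻¹

With V_GS fixed, I_D ∝ (1 + λ V_DS) in saturation, so I_D2/I_D1 = (1 + λ V_DS2)/(1 + λ V_DS1).
0.0465/0.0356 = 1.306 = (1 + 3.78 λ)/(1 + 0.925 λ).
Solving: λ (I_D1 V_DS2 − I_D2 V_DS1) = I_D2 − I_D1, so λ = (0.0465 − 0.0356) / (0.0356 × 3.78 − 0.0465 × 0.925) = 0.0109 / 0.0916 = 0.119 V⁻¹.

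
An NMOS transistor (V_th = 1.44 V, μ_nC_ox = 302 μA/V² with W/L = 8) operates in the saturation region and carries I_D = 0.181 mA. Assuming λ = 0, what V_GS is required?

V_GS = 1.83 V

k_n = μ_nC_ox · (W/L) = 2.416 mA/V².
In saturation I_D = ½ k_n (V_GS − V_th)², so V_GS − V_th = √(2 I_D / k_n) = √(2 × 0.181 / 2.416) = 0.387 V.
V_GS = 1.44 + 0.387 = 1.83 V.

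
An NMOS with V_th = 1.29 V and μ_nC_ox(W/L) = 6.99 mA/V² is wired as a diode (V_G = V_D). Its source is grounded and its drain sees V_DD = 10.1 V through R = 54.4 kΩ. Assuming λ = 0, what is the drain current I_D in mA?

With gate tied to drain, V_GS = V_DS ≥ V_GS − V_th, so the device is in saturation.
KCL at the drain: ½ k_n (V_GS − V_th)² = (V_DD − V_GS)/R.
Let x = V_GS − 1.29. Then 190 x² + x − 8.81 = 0, giving x = 0.213 V (positive root), so V_GS = 1.5 V.
I_D = (V_DD − V_GS)/R = (10.1 − 1.5) / 54.4 = 0.158 mA.

I_D = 0.158 mA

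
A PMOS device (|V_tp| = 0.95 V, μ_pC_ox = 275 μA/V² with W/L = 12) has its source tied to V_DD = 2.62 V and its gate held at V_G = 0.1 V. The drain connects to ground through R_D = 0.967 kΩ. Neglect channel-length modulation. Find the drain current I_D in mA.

V_SG = V_DD − V_G = 2.62 − 0.1 = 2.52 V, so V_ov = 2.52 − 0.95 = 1.57 V.
k_p = μ_pC_ox · (W/L) = 3.3 mA/V².
Assume saturation: I_D = ½ k_p V_ov² = 0.5 × 3.3 × 1.57² = 4.07 mA, giving V_SD = V_DD − I_D R_D = 2.62 − 4.07 × 0.967 = -1.31 V.
But -1.31 V < V_ov = 1.57 V, so the device is actually in triode.
In triode I_D = k_p[V_ov V_SD − ½ V_SD²] and I_D = (V_DD − V_SD)/R_D. Equating: 1.6 V_SD² − 6.01 V_SD + 2.62 = 0, giving V_SD = 0.503 V (the root below V_ov).
I_D = (2.62 − 0.503) / 0.967 = 2.19 mA.

I_D = 2.19 mA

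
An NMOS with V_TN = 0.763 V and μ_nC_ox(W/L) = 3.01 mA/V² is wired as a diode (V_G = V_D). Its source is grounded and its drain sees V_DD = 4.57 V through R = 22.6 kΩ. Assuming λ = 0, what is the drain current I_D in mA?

With gate tied to drain, V_GS = V_DS ≥ V_GS − V_TN, so the device is in saturation.
KCL at the drain: ½ k_n (V_GS − V_TN)² = (V_DD − V_GS)/R.
Let x = V_GS − 0.763. Then 34 x² + x − 3.807 = 0, giving x = 0.32 V (positive root), so V_GS = 1.08 V.
I_D = (V_DD − V_GS)/R = (4.57 − 1.08) / 22.6 = 0.154 mA.

I_D = 0.154 mA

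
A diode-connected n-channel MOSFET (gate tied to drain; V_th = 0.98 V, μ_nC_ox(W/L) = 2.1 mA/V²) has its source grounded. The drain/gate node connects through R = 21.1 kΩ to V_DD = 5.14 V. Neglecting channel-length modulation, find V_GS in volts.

V_GS = 1.39 V

With gate tied to drain, V_GS = V_DS ≥ V_GS − V_th, so the device is in saturation.
KCL at the drain: ½ k_n (V_GS − V_th)² = (V_DD − V_GS)/R.
Let x = V_GS − 0.98. Then 22.2 x² + x − 4.16 = 0, giving x = 0.411 V (positive root), so V_GS = 1.39 V.
I_D = (V_DD − V_GS)/R = (5.14 − 1.39) / 21.1 = 0.178 mA.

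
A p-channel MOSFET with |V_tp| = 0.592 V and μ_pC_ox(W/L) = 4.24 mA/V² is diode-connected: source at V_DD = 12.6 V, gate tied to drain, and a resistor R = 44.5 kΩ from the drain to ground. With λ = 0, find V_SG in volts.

V_SG = 0.944 V

With gate tied to drain, V_SG = V_SD ≥ V_SG − |V_tp|, so the device is in saturation.
KCL at the drain: ½ k_p (V_SG − |V_tp|)² = (V_DD − V_SG)/R.
Let x = V_SG − 0.592. Then 94.3 x² + x − 12.01 = 0, giving x = 0.352 V (positive root), so V_SG = 0.944 V.
I_D = (V_DD − V_SG)/R = (12.6 − 0.944) / 44.5 = 0.262 mA.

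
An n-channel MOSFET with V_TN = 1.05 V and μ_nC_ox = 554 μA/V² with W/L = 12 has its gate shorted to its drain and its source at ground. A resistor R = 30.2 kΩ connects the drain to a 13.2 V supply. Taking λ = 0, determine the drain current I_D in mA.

With gate tied to drain, V_GS = V_DS ≥ V_GS − V_TN, so the device is in saturation.
k_n = μ_nC_ox · (W/L) = 6.648 mA/V².
KCL at the drain: ½ k_n (V_GS − V_TN)² = (V_DD − V_GS)/R.
Let x = V_GS − 1.05. Then 100 x² + x − 12.15 = 0, giving x = 0.343 V (positive root), so V_GS = 1.39 V.
I_D = (V_DD − V_GS)/R = (13.2 − 1.39) / 30.2 = 0.391 mA.

I_D = 0.391 mA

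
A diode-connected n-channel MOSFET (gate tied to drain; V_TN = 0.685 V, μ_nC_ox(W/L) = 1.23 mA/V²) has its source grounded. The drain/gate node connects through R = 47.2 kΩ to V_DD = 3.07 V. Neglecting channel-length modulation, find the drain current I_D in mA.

I_D = 0.0448 mA

With gate tied to drain, V_GS = V_DS ≥ V_GS − V_TN, so the device is in saturation.
KCL at the drain: ½ k_n (V_GS − V_TN)² = (V_DD − V_GS)/R.
Let x = V_GS − 0.685. Then 29 x² + x − 2.385 = 0, giving x = 0.27 V (positive root), so V_GS = 0.955 V.
I_D = (V_DD − V_GS)/R = (3.07 − 0.955) / 47.2 = 0.0448 mA.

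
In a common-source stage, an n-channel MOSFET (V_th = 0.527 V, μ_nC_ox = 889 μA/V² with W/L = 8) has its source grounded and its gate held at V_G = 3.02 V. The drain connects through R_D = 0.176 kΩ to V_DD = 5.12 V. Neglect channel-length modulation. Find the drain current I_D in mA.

I_D = 19.6 mA

V_GS = V_G = 3.02 V, so V_ov = 3.02 − 0.527 = 2.49 V.
k_n = μ_nC_ox · (W/L) = 7.112 mA/V².
Assume saturation: I_D = ½ k_n V_ov² = 0.5 × 7.112 × 2.49² = 22.1 mA, giving V_DS = V_DD − I_D R_D = 5.12 − 22.1 × 0.176 = 1.23 V.
But 1.23 V < V_ov = 2.49 V, so the device is actually in triode.
In triode I_D = k_n[V_ov V_DS − ½ V_DS²] and I_D = (V_DD − V_DS)/R_D. Equating: 0.626 V_DS² − 4.121 V_DS + 5.12 = 0, giving V_DS = 1.66 V (the root below V_ov).
I_D = (5.12 − 1.66) / 0.176 = 19.6 mA.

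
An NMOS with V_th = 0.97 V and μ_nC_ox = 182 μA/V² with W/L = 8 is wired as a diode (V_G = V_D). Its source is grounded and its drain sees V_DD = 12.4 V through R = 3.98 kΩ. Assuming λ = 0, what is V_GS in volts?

With gate tied to drain, V_GS = V_DS ≥ V_GS − V_th, so the device is in saturation.
k_n = μ_nC_ox · (W/L) = 1.456 mA/V².
KCL at the drain: ½ k_n (V_GS − V_th)² = (V_DD − V_GS)/R.
Let x = V_GS − 0.97. Then 2.9 x² + x − 11.43 = 0, giving x = 1.82 V (positive root), so V_GS = 2.79 V.
I_D = (V_DD − V_GS)/R = (12.4 − 2.79) / 3.98 = 2.41 mA.

V_GS = 2.79 V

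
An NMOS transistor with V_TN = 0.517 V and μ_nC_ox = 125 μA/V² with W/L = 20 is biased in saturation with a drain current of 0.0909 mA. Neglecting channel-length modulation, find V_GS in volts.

k_n = μ_nC_ox · (W/L) = 2.5 mA/V².
In saturation I_D = ½ k_n (V_GS − V_TN)², so V_GS − V_TN = √(2 I_D / k_n) = √(2 × 0.0909 / 2.5) = 0.27 V.
V_GS = 0.517 + 0.27 = 0.787 V.

V_GS = 0.787 V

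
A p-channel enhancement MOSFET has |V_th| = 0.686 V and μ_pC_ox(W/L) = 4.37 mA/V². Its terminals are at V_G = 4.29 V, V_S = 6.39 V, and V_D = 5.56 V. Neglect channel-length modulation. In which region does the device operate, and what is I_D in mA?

Triode; I_D = 3.62 mA

V_SG = V_S − V_G = 6.39 − 4.29 = 2.1 V; V_SD = V_S − V_D = 6.39 − 5.56 = 0.83 V.
V_ov = V_SG − |V_th| = 2.1 − 0.686 = 1.41 V.
Since V_SD = 0.83 V < V_ov = 1.41 V, the device is in the triode region.
I_D = k_p [V_ov · V_SD − ½ V_SD²] = 4.37 × [1.41 × 0.83 − 0.5 × 0.83²] = 3.62 mA.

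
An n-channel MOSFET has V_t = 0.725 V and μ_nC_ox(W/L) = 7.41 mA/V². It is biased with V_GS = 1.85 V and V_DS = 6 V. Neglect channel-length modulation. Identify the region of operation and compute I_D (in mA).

Saturation; I_D = 4.69 mA

V_ov = V_GS − V_t = 1.85 − 0.725 = 1.12 V.
Since V_DS = 6 V ≥ V_ov = 1.12 V, the device is in saturation.
I_D = ½ k_n V_ov² = 0.5 × 7.41 × 1.12² = 4.69 mA.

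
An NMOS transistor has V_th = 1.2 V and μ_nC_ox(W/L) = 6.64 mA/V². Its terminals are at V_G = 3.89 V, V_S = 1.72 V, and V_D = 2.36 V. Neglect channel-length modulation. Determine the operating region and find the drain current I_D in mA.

Triode; I_D = 2.76 mA

V_GS = V_G − V_S = 3.89 − 1.72 = 2.17 V; V_DS = V_D − V_S = 2.36 − 1.72 = 0.64 V.
V_ov = V_GS − V_th = 2.17 − 1.2 = 0.97 V.
Since V_DS = 0.64 V < V_ov = 0.97 V, the device is in the triode region.
I_D = k_n [V_ov · V_DS − ½ V_DS²] = 6.64 × [0.97 × 0.64 − 0.5 × 0.64²] = 2.76 mA.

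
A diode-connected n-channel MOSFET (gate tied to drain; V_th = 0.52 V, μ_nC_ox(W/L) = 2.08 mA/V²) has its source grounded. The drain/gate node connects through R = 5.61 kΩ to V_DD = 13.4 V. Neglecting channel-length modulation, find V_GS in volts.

With gate tied to drain, V_GS = V_DS ≥ V_GS − V_th, so the device is in saturation.
KCL at the drain: ½ k_n (V_GS − V_th)² = (V_DD − V_GS)/R.
Let x = V_GS − 0.52. Then 5.83 x² + x − 12.88 = 0, giving x = 1.4 V (positive root), so V_GS = 1.92 V.
I_D = (V_DD − V_GS)/R = (13.4 − 1.92) / 5.61 = 2.05 mA.

V_GS = 1.92 V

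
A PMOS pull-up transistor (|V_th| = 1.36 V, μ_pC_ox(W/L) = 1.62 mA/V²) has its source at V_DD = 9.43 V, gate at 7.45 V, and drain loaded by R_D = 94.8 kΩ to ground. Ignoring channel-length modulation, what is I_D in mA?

I_D = 0.0983 mA

V_SG = V_DD − V_G = 9.43 − 7.45 = 1.98 V, so V_ov = 1.98 − 1.36 = 0.62 V.
Assume saturation: I_D = ½ k_p V_ov² = 0.5 × 1.62 × 0.62² = 0.311 mA, giving V_SD = V_DD − I_D R_D = 9.43 − 0.311 × 94.8 = -20.1 V.
But -20.1 V < V_ov = 0.62 V, so the device is actually in triode.
In triode I_D = k_p[V_ov V_SD − ½ V_SD²] and I_D = (V_DD − V_SD)/R_D. Equating: 76.8 V_SD² − 96.22 V_SD + 9.43 = 0, giving V_SD = 0.107 V (the root below V_ov).
I_D = (9.43 − 0.107) / 94.8 = 0.0983 mA.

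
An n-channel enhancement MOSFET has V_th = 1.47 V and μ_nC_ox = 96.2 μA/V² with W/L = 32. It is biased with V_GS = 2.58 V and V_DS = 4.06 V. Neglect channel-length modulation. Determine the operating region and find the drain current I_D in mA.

Saturation; I_D = 1.90 mA

k_n = μ_nC_ox · (W/L) = 3.078 mA/V².
V_ov = V_GS − V_th = 2.58 − 1.47 = 1.11 V.
Since V_DS = 4.06 V ≥ V_ov = 1.11 V, the device is in saturation.
I_D = ½ k_n V_ov² = 0.5 × 3.078 × 1.11² = 1.9 mA.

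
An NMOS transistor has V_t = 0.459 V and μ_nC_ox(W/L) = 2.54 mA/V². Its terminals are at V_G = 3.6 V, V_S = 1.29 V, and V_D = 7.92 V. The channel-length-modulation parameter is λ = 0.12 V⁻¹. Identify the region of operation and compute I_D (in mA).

V_GS = V_G − V_S = 3.6 − 1.29 = 2.31 V; V_DS = V_D − V_S = 7.92 − 1.29 = 6.63 V.
V_ov = V_GS − V_t = 2.31 − 0.459 = 1.85 V.
Since V_DS = 6.63 V ≥ V_ov = 1.85 V, the device is in saturation.
I_D = ½ k_n V_ov² (1 + λ V_DS) = 0.5 × 2.54 × 1.85² × (1 + 0.12 × 6.63) = 7.81 mA.

Saturation; I_D = 7.81 mA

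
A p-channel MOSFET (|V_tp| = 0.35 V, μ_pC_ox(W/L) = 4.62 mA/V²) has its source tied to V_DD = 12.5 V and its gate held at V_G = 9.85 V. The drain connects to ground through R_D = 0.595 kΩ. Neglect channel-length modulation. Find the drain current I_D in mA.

I_D = 12.2 mA

V_SG = V_DD − V_G = 12.5 − 9.85 = 2.65 V, so V_ov = 2.65 − 0.35 = 2.3 V.
Assume saturation: I_D = ½ k_p V_ov² = 0.5 × 4.62 × 2.3² = 12.2 mA, giving V_SD = V_DD − I_D R_D = 12.5 − 12.2 × 0.595 = 5.23 V.
V_SD = 5.23 V ≥ V_ov = 2.3 V, confirming saturation.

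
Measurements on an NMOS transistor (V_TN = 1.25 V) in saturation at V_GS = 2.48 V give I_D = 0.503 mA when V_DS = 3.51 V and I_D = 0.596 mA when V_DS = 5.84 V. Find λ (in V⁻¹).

λ = 0.110 V⁻¹

With V_GS fixed, I_D ∝ (1 + λ V_DS) in saturation, so I_D2/I_D1 = (1 + λ V_DS2)/(1 + λ V_DS1).
0.596/0.503 = 1.185 = (1 + 5.84 λ)/(1 + 3.51 λ).
Solving: λ (I_D1 V_DS2 − I_D2 V_DS1) = I_D2 − I_D1, so λ = (0.596 − 0.503) / (0.503 × 5.84 − 0.596 × 3.51) = 0.093 / 0.846 = 0.11 V⁻¹.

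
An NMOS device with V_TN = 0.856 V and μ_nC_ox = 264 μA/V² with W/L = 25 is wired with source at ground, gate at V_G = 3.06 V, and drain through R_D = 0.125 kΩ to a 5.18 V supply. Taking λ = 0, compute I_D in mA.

I_D = 16.0 mA

V_GS = V_G = 3.06 V, so V_ov = 3.06 − 0.856 = 2.2 V.
k_n = μ_nC_ox · (W/L) = 6.6 mA/V².
Assume saturation: I_D = ½ k_n V_ov² = 0.5 × 6.6 × 2.2² = 16 mA, giving V_DS = V_DD − I_D R_D = 5.18 − 16 × 0.125 = 3.18 V.
V_DS = 3.18 V ≥ V_ov = 2.2 V, confirming saturation.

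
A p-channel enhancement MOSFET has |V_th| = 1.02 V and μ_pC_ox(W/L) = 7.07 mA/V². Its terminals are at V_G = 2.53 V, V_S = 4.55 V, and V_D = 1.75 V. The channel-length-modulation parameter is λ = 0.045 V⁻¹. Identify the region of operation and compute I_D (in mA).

Saturation; I_D = 3.98 mA

V_SG = V_S − V_G = 4.55 − 2.53 = 2.02 V; V_SD = V_S − V_D = 4.55 − 1.75 = 2.8 V.
V_ov = V_SG − |V_th| = 2.02 − 1.02 = 1 V.
Since V_SD = 2.8 V ≥ V_ov = 1 V, the device is in saturation.
I_D = ½ k_p V_ov² (1 + λ V_SD) = 0.5 × 7.07 × 1² × (1 + 0.045 × 2.8) = 3.98 mA.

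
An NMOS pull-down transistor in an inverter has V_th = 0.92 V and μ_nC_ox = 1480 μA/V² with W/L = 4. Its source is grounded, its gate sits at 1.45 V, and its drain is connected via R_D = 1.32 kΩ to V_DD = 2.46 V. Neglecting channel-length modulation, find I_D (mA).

I_D = 0.831 mA

V_GS = V_G = 1.45 V, so V_ov = 1.45 − 0.92 = 0.53 V.
k_n = μ_nC_ox · (W/L) = 5.92 mA/V².
Assume saturation: I_D = ½ k_n V_ov² = 0.5 × 5.92 × 0.53² = 0.831 mA, giving V_DS = V_DD − I_D R_D = 2.46 − 0.831 × 1.32 = 1.36 V.
V_DS = 1.36 V ≥ V_ov = 0.53 V, confirming saturation.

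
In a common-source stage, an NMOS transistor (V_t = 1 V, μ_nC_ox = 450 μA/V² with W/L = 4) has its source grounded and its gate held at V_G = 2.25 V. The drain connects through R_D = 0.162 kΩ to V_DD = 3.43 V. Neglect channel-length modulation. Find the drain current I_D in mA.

V_GS = V_G = 2.25 V, so V_ov = 2.25 − 1 = 1.25 V.
k_n = μ_nC_ox · (W/L) = 1.8 mA/V².
Assume saturation: I_D = ½ k_n V_ov² = 0.5 × 1.8 × 1.25² = 1.41 mA, giving V_DS = V_DD − I_D R_D = 3.43 − 1.41 × 0.162 = 3.2 V.
V_DS = 3.2 V ≥ V_ov = 1.25 V, confirming saturation.

I_D = 1.41 mA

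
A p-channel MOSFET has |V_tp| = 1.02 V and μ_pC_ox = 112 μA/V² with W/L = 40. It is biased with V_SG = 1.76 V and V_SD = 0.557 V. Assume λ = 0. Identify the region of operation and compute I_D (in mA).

k_p = μ_pC_ox · (W/L) = 4.48 mA/V².
V_ov = V_SG − |V_tp| = 1.76 − 1.02 = 0.74 V.
Since V_SD = 0.557 V < V_ov = 0.74 V, the device is in the triode region.
I_D = k_p [V_ov · V_SD − ½ V_SD²] = 4.48 × [0.74 × 0.557 − 0.5 × 0.557²] = 1.15 mA.

Triode; I_D = 1.15 mA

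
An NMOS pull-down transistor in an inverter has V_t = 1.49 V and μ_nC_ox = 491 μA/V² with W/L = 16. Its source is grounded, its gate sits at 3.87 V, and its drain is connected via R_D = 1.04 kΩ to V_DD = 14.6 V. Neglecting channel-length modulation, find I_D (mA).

I_D = 13.2 mA

V_GS = V_G = 3.87 V, so V_ov = 3.87 − 1.49 = 2.38 V.
k_n = μ_nC_ox · (W/L) = 7.856 mA/V².
Assume saturation: I_D = ½ k_n V_ov² = 0.5 × 7.856 × 2.38² = 22.2 mA, giving V_DS = V_DD − I_D R_D = 14.6 − 22.2 × 1.04 = -8.54 V.
But -8.54 V < V_ov = 2.38 V, so the device is actually in triode.
In triode I_D = k_n[V_ov V_DS − ½ V_DS²] and I_D = (V_DD − V_DS)/R_D. Equating: 4.09 V_DS² − 20.45 V_DS + 14.6 = 0, giving V_DS = 0.863 V (the root below V_ov).
I_D = (14.6 − 0.863) / 1.04 = 13.2 mA.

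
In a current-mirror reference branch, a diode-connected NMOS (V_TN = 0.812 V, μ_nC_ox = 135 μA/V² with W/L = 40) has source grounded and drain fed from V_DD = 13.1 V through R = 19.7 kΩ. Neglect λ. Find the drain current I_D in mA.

I_D = 0.600 mA

With gate tied to drain, V_GS = V_DS ≥ V_GS − V_TN, so the device is in saturation.
k_n = μ_nC_ox · (W/L) = 5.4 mA/V².
KCL at the drain: ½ k_n (V_GS − V_TN)² = (V_DD − V_GS)/R.
Let x = V_GS − 0.812. Then 53.2 x² + x − 12.29 = 0, giving x = 0.471 V (positive root), so V_GS = 1.28 V.
I_D = (V_DD − V_GS)/R = (13.1 − 1.28) / 19.7 = 0.6 mA.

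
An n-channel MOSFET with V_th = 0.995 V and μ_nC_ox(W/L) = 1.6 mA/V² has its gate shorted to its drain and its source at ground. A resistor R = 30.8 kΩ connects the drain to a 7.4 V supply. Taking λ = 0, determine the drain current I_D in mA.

With gate tied to drain, V_GS = V_DS ≥ V_GS − V_th, so the device is in saturation.
KCL at the drain: ½ k_n (V_GS − V_th)² = (V_DD − V_GS)/R.
Let x = V_GS − 0.995. Then 24.6 x² + x − 6.405 = 0, giving x = 0.49 V (positive root), so V_GS = 1.48 V.
I_D = (V_DD − V_GS)/R = (7.4 − 1.48) / 30.8 = 0.192 mA.

I_D = 0.192 mA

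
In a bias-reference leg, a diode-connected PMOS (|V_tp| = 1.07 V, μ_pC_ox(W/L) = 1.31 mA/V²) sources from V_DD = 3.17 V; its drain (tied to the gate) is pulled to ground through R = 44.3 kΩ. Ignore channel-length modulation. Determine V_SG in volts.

With gate tied to drain, V_SG = V_SD ≥ V_SG − |V_tp|, so the device is in saturation.
KCL at the drain: ½ k_p (V_SG − |V_tp|)² = (V_DD − V_SG)/R.
Let x = V_SG − 1.07. Then 29 x² + x − 2.1 = 0, giving x = 0.252 V (positive root), so V_SG = 1.32 V.
I_D = (V_DD − V_SG)/R = (3.17 − 1.32) / 44.3 = 0.0417 mA.

V_SG = 1.32 V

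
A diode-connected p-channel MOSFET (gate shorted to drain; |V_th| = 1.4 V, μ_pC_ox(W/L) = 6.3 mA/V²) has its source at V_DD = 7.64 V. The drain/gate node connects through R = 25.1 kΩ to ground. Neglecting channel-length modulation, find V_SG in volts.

With gate tied to drain, V_SG = V_SD ≥ V_SG − |V_th|, so the device is in saturation.
KCL at the drain: ½ k_p (V_SG − |V_th|)² = (V_DD − V_SG)/R.
Let x = V_SG − 1.4. Then 79.1 x² + x − 6.24 = 0, giving x = 0.275 V (positive root), so V_SG = 1.67 V.
I_D = (V_DD − V_SG)/R = (7.64 − 1.67) / 25.1 = 0.238 mA.

V_SG = 1.67 V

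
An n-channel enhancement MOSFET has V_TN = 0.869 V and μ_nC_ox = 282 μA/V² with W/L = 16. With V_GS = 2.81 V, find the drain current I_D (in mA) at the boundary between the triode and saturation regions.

At the boundary V_DS = V_ov = V_GS − V_TN = 2.81 − 0.869 = 1.94 V.
k_n = μ_nC_ox · (W/L) = 4.512 mA/V².
I_D = ½ k_n V_ov² = 0.5 × 4.512 × 1.94² = 8.5 mA.

I_D = 8.50 mA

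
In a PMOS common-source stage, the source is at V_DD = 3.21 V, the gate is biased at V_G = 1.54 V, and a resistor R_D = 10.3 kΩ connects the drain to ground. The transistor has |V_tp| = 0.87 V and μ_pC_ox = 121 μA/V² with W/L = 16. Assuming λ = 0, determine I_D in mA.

V_SG = V_DD − V_G = 3.21 − 1.54 = 1.67 V, so V_ov = 1.67 − 0.87 = 0.8 V.
k_p = μ_pC_ox · (W/L) = 1.936 mA/V².
Assume saturation: I_D = ½ k_p V_ov² = 0.5 × 1.936 × 0.8² = 0.62 mA, giving V_SD = V_DD − I_D R_D = 3.21 − 0.62 × 10.3 = -3.17 V.
But -3.17 V < V_ov = 0.8 V, so the device is actually in triode.
In triode I_D = k_p[V_ov V_SD − ½ V_SD²] and I_D = (V_DD − V_SD)/R_D. Equating: 9.97 V_SD² − 16.95 V_SD + 3.21 = 0, giving V_SD = 0.217 V (the root below V_ov).
I_D = (3.21 − 0.217) / 10.3 = 0.291 mA.

I_D = 0.291 mA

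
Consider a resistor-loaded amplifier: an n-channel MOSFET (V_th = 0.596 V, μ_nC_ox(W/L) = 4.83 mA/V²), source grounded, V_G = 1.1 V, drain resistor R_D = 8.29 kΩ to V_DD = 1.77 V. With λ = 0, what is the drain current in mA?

I_D = 0.202 mA

V_GS = V_G = 1.1 V, so V_ov = 1.1 − 0.596 = 0.504 V.
Assume saturation: I_D = ½ k_n V_ov² = 0.5 × 4.83 × 0.504² = 0.613 mA, giving V_DS = V_DD − I_D R_D = 1.77 − 0.613 × 8.29 = -3.32 V.
But -3.32 V < V_ov = 0.504 V, so the device is actually in triode.
In triode I_D = k_n[V_ov V_DS − ½ V_DS²] and I_D = (V_DD − V_DS)/R_D. Equating: 20 V_DS² − 21.18 V_DS + 1.77 = 0, giving V_DS = 0.0915 V (the root below V_ov).
I_D = (1.77 − 0.0915) / 8.29 = 0.202 mA.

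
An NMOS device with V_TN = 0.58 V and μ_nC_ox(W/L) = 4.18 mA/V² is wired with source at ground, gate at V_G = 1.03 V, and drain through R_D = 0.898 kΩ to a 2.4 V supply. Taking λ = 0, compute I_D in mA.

V_GS = V_G = 1.03 V, so V_ov = 1.03 − 0.58 = 0.45 V.
Assume saturation: I_D = ½ k_n V_ov² = 0.5 × 4.18 × 0.45² = 0.423 mA, giving V_DS = V_DD − I_D R_D = 2.4 − 0.423 × 0.898 = 2.02 V.
V_DS = 2.02 V ≥ V_ov = 0.45 V, confirming saturation.

I_D = 0.423 mA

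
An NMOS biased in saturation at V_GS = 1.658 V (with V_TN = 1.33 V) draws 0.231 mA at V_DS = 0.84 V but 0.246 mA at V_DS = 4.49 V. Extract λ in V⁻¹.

λ = 0.0181 V⁻¹

With V_GS fixed, I_D ∝ (1 + λ V_DS) in saturation, so I_D2/I_D1 = (1 + λ V_DS2)/(1 + λ V_DS1).
0.246/0.231 = 1.065 = (1 + 4.49 λ)/(1 + 0.84 λ).
Solving: λ (I_D1 V_DS2 − I_D2 V_DS1) = I_D2 − I_D1, so λ = (0.246 − 0.231) / (0.231 × 4.49 − 0.246 × 0.84) = 0.015 / 0.831 = 0.0181 V⁻¹.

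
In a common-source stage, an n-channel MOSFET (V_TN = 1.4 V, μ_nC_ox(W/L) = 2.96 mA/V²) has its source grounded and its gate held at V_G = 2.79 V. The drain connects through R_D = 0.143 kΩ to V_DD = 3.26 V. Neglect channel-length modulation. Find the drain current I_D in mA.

I_D = 2.86 mA

V_GS = V_G = 2.79 V, so V_ov = 2.79 − 1.4 = 1.39 V.
Assume saturation: I_D = ½ k_n V_ov² = 0.5 × 2.96 × 1.39² = 2.86 mA, giving V_DS = V_DD − I_D R_D = 3.26 − 2.86 × 0.143 = 2.85 V.
V_DS = 2.85 V ≥ V_ov = 1.39 V, confirming saturation.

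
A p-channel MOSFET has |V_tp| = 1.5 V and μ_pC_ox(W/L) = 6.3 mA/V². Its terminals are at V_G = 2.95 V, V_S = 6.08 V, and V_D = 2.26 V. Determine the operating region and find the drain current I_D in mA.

V_SG = V_S − V_G = 6.08 − 2.95 = 3.13 V; V_SD = V_S − V_D = 6.08 − 2.26 = 3.82 V.
V_ov = V_SG − |V_tp| = 3.13 − 1.5 = 1.63 V.
Since V_SD = 3.82 V ≥ V_ov = 1.63 V, the device is in saturation.
I_D = ½ k_p V_ov² = 0.5 × 6.3 × 1.63² = 8.37 mA.

Saturation; I_D = 8.37 mA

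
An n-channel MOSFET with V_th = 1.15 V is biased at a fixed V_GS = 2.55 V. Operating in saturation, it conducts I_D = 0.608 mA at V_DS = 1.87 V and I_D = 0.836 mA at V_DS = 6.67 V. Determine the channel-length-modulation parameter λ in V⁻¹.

With V_GS fixed, I_D ∝ (1 + λ V_DS) in saturation, so I_D2/I_D1 = (1 + λ V_DS2)/(1 + λ V_DS1).
0.836/0.608 = 1.375 = (1 + 6.67 λ)/(1 + 1.87 λ).
Solving: λ (I_D1 V_DS2 − I_D2 V_DS1) = I_D2 − I_D1, so λ = (0.836 − 0.608) / (0.608 × 6.67 − 0.836 × 1.87) = 0.228 / 2.49 = 0.0915 V⁻¹.

λ = 0.0915 V⁻¹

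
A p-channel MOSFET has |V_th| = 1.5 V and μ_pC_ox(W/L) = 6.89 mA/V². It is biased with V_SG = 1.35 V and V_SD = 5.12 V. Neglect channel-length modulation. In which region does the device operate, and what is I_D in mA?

Cutoff; I_D = 0 mA

V_SG = 1.35 V < |V_th| = 1.5 V, so the transistor is in cutoff.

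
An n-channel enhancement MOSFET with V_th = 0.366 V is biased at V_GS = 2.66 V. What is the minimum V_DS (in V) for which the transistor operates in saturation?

The boundary between triode and saturation is V_DS = V_GS − V_th = V_ov.
V_ov = 2.66 − 0.366 = 2.29 V.

V_DS,sat = 2.29 V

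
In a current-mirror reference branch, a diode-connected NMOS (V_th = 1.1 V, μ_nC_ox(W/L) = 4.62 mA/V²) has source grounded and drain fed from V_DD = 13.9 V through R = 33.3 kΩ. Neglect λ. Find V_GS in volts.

With gate tied to drain, V_GS = V_DS ≥ V_GS − V_th, so the device is in saturation.
KCL at the drain: ½ k_n (V_GS − V_th)² = (V_DD − V_GS)/R.
Let x = V_GS − 1.1. Then 76.9 x² + x − 12.8 = 0, giving x = 0.401 V (positive root), so V_GS = 1.5 V.
I_D = (V_DD − V_GS)/R = (13.9 − 1.5) / 33.3 = 0.372 mA.

V_GS = 1.50 V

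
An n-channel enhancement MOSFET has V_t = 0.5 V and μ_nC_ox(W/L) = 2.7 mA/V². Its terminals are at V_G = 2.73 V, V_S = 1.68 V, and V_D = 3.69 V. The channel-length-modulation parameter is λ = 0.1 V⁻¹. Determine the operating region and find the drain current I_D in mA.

V_GS = V_G − V_S = 2.73 − 1.68 = 1.05 V; V_DS = V_D − V_S = 3.69 − 1.68 = 2.01 V.
V_ov = V_GS − V_t = 1.05 − 0.5 = 0.55 V.
Since V_DS = 2.01 V ≥ V_ov = 0.55 V, the device is in saturation.
I_D = ½ k_n V_ov² (1 + λ V_DS) = 0.5 × 2.7 × 0.55² × (1 + 0.1 × 2.01) = 0.49 mA.

Saturation; I_D = 0.490 mA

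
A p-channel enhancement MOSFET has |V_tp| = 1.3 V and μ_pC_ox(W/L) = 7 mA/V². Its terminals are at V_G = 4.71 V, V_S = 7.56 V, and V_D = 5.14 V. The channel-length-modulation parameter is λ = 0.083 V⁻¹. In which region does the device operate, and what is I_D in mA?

V_SG = V_S − V_G = 7.56 − 4.71 = 2.85 V; V_SD = V_S − V_D = 7.56 − 5.14 = 2.42 V.
V_ov = V_SG − |V_tp| = 2.85 − 1.3 = 1.55 V.
Since V_SD = 2.42 V ≥ V_ov = 1.55 V, the device is in saturation.
I_D = ½ k_p V_ov² (1 + λ V_SD) = 0.5 × 7 × 1.55² × (1 + 0.083 × 2.42) = 10.1 mA.

Saturation; I_D = 10.1 mA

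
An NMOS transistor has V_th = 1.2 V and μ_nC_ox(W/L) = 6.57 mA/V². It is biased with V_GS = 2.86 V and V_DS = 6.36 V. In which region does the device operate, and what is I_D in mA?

V_ov = V_GS − V_th = 2.86 − 1.2 = 1.66 V.
Since V_DS = 6.36 V ≥ V_ov = 1.66 V, the device is in saturation.
I_D = ½ k_n V_ov² = 0.5 × 6.57 × 1.66² = 9.05 mA.

Saturation; I_D = 9.05 mA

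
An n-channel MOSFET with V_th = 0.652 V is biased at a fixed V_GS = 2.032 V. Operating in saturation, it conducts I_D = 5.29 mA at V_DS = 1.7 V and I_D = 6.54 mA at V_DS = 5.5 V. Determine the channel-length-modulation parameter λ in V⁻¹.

λ = 0.0695 V⁻¹

With V_GS fixed, I_D ∝ (1 + λ V_DS) in saturation, so I_D2/I_D1 = (1 + λ V_DS2)/(1 + λ V_DS1).
6.54/5.29 = 1.236 = (1 + 5.5 λ)/(1 + 1.7 λ).
Solving: λ (I_D1 V_DS2 − I_D2 V_DS1) = I_D2 − I_D1, so λ = (6.54 − 5.29) / (5.29 × 5.5 − 6.54 × 1.7) = 1.25 / 18 = 0.0695 V⁻¹.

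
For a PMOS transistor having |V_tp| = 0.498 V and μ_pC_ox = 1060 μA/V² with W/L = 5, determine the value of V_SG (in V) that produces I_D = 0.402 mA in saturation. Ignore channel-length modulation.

k_p = μ_pC_ox · (W/L) = 5.3 mA/V².
In saturation I_D = ½ k_p (V_SG − |V_tp|)², so V_SG − |V_tp| = √(2 I_D / k_p) = √(2 × 0.402 / 5.3) = 0.389 V.
V_SG = 0.498 + 0.389 = 0.887 V.

V_SG = 0.887 V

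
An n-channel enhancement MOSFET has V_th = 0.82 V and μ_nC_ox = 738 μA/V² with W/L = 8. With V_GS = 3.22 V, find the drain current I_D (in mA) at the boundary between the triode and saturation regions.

At the boundary V_DS = V_ov = V_GS − V_th = 3.22 − 0.82 = 2.4 V.
k_n = μ_nC_ox · (W/L) = 5.904 mA/V².
I_D = ½ k_n V_ov² = 0.5 × 5.904 × 2.4² = 17 mA.

I_D = 17.0 mA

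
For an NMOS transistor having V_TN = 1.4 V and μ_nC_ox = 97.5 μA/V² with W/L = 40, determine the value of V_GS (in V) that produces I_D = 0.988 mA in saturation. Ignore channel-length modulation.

V_GS = 2.11 V

k_n = μ_nC_ox · (W/L) = 3.9 mA/V².
In saturation I_D = ½ k_n (V_GS − V_TN)², so V_GS − V_TN = √(2 I_D / k_n) = √(2 × 0.988 / 3.9) = 0.712 V.
V_GS = 1.4 + 0.712 = 2.11 V.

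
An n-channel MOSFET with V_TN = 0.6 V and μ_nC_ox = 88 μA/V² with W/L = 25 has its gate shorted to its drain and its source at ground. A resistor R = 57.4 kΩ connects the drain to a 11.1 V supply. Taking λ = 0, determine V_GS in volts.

With gate tied to drain, V_GS = V_DS ≥ V_GS − V_TN, so the device is in saturation.
k_n = μ_nC_ox · (W/L) = 2.2 mA/V².
KCL at the drain: ½ k_n (V_GS − V_TN)² = (V_DD − V_GS)/R.
Let x = V_GS − 0.6. Then 63.1 x² + x − 10.5 = 0, giving x = 0.4 V (positive root), so V_GS = 1 V.
I_D = (V_DD − V_GS)/R = (11.1 − 1) / 57.4 = 0.176 mA.

V_GS = 1.00 V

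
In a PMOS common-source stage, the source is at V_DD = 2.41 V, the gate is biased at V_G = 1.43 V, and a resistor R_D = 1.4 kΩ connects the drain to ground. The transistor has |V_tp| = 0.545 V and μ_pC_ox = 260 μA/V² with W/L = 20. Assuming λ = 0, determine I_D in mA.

I_D = 0.492 mA

V_SG = V_DD − V_G = 2.41 − 1.43 = 0.98 V, so V_ov = 0.98 − 0.545 = 0.435 V.
k_p = μ_pC_ox · (W/L) = 5.2 mA/V².
Assume saturation: I_D = ½ k_p V_ov² = 0.5 × 5.2 × 0.435² = 0.492 mA, giving V_SD = V_DD − I_D R_D = 2.41 − 0.492 × 1.4 = 1.72 V.
V_SD = 1.72 V ≥ V_ov = 0.435 V, confirming saturation.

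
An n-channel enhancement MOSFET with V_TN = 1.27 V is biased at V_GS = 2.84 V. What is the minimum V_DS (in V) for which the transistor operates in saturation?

The boundary between triode and saturation is V_DS = V_GS − V_TN = V_ov.
V_ov = 2.84 − 1.27 = 1.57 V.

V_DS,sat = 1.57 V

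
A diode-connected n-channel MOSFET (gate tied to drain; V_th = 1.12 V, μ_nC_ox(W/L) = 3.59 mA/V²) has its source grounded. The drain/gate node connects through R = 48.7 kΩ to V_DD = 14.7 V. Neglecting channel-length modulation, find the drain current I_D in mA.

With gate tied to drain, V_GS = V_DS ≥ V_GS − V_th, so the device is in saturation.
KCL at the drain: ½ k_n (V_GS − V_th)² = (V_DD − V_GS)/R.
Let x = V_GS − 1.12. Then 87.4 x² + x − 13.58 = 0, giving x = 0.388 V (positive root), so V_GS = 1.51 V.
I_D = (V_DD − V_GS)/R = (14.7 − 1.51) / 48.7 = 0.271 mA.

I_D = 0.271 mA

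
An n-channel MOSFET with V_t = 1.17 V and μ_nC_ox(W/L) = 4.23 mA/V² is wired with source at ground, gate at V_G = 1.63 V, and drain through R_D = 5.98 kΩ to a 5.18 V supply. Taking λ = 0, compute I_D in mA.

V_GS = V_G = 1.63 V, so V_ov = 1.63 − 1.17 = 0.46 V.
Assume saturation: I_D = ½ k_n V_ov² = 0.5 × 4.23 × 0.46² = 0.448 mA, giving V_DS = V_DD − I_D R_D = 5.18 − 0.448 × 5.98 = 2.5 V.
V_DS = 2.5 V ≥ V_ov = 0.46 V, confirming saturation.

I_D = 0.448 mA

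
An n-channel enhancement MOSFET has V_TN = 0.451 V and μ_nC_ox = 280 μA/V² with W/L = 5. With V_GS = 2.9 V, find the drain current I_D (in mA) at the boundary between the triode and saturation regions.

I_D = 4.20 mA

At the boundary V_DS = V_ov = V_GS − V_TN = 2.9 − 0.451 = 2.45 V.
k_n = μ_nC_ox · (W/L) = 1.4 mA/V².
I_D = ½ k_n V_ov² = 0.5 × 1.4 × 2.45² = 4.2 mA.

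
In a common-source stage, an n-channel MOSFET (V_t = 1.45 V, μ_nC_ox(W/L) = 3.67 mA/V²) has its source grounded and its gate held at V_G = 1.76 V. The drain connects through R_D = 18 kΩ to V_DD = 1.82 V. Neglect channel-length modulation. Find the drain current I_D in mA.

I_D = 0.0955 mA

V_GS = V_G = 1.76 V, so V_ov = 1.76 − 1.45 = 0.31 V.
Assume saturation: I_D = ½ k_n V_ov² = 0.5 × 3.67 × 0.31² = 0.176 mA, giving V_DS = V_DD − I_D R_D = 1.82 − 0.176 × 18 = -1.35 V.
But -1.35 V < V_ov = 0.31 V, so the device is actually in triode.
In triode I_D = k_n[V_ov V_DS − ½ V_DS²] and I_D = (V_DD − V_DS)/R_D. Equating: 33 V_DS² − 21.48 V_DS + 1.82 = 0, giving V_DS = 0.1 V (the root below V_ov).
I_D = (1.82 − 0.1) / 18 = 0.0955 mA.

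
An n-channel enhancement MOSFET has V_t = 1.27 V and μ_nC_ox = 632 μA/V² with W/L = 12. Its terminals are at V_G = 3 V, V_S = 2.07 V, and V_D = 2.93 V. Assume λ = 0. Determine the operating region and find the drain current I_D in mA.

Cutoff; I_D = 0 mA

V_GS = V_G − V_S = 3 − 2.07 = 0.93 V; V_DS = V_D − V_S = 2.93 − 2.07 = 0.86 V.
V_GS = 0.93 V < V_t = 1.27 V, so the transistor is in cutoff.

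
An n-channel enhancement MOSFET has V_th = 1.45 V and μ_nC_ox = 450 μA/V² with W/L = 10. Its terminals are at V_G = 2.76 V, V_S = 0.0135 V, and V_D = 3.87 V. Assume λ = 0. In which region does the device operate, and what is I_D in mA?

V_GS = V_G − V_S = 2.76 − 0.0135 = 2.75 V; V_DS = V_D − V_S = 3.87 − 0.0135 = 3.86 V.
k_n = μ_nC_ox · (W/L) = 4.5 mA/V².
V_ov = V_GS − V_th = 2.75 − 1.45 = 1.3 V.
Since V_DS = 3.86 V ≥ V_ov = 1.3 V, the device is in saturation.
I_D = ½ k_n V_ov² = 0.5 × 4.5 × 1.3² = 3.78 mA.

Saturation; I_D = 3.78 mA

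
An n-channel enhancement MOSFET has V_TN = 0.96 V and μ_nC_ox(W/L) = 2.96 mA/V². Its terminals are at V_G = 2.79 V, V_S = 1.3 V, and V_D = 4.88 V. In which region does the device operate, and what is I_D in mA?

V_GS = V_G − V_S = 2.79 − 1.3 = 1.49 V; V_DS = V_D − V_S = 4.88 − 1.3 = 3.58 V.
V_ov = V_GS − V_TN = 1.49 − 0.96 = 0.53 V.
Since V_DS = 3.58 V ≥ V_ov = 0.53 V, the device is in saturation.
I_D = ½ k_n V_ov² = 0.5 × 2.96 × 0.53² = 0.416 mA.

Saturation; I_D = 0.416 mA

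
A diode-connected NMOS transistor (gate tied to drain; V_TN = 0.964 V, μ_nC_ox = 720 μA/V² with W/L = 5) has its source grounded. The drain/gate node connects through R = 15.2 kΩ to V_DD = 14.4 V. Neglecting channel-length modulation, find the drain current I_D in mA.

With gate tied to drain, V_GS = V_DS ≥ V_GS − V_TN, so the device is in saturation.
k_n = μ_nC_ox · (W/L) = 3.6 mA/V².
KCL at the drain: ½ k_n (V_GS − V_TN)² = (V_DD − V_GS)/R.
Let x = V_GS − 0.964. Then 27.4 x² + x − 13.44 = 0, giving x = 0.683 V (positive root), so V_GS = 1.65 V.
I_D = (V_DD − V_GS)/R = (14.4 − 1.65) / 15.2 = 0.839 mA.

I_D = 0.839 mA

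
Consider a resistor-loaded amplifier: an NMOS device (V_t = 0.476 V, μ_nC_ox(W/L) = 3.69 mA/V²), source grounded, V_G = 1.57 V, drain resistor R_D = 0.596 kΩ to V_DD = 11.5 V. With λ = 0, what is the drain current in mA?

I_D = 2.21 mA

V_GS = V_G = 1.57 V, so V_ov = 1.57 − 0.476 = 1.09 V.
Assume saturation: I_D = ½ k_n V_ov² = 0.5 × 3.69 × 1.09² = 2.21 mA, giving V_DS = V_DD − I_D R_D = 11.5 − 2.21 × 0.596 = 10.2 V.
V_DS = 10.2 V ≥ V_ov = 1.09 V, confirming saturation.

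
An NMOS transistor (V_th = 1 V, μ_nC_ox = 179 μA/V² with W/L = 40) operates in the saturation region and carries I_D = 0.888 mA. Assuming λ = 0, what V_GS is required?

k_n = μ_nC_ox · (W/L) = 7.16 mA/V².
In saturation I_D = ½ k_n (V_GS − V_th)², so V_GS − V_th = √(2 I_D / k_n) = √(2 × 0.888 / 7.16) = 0.498 V.
V_GS = 1 + 0.498 = 1.5 V.

V_GS = 1.50 V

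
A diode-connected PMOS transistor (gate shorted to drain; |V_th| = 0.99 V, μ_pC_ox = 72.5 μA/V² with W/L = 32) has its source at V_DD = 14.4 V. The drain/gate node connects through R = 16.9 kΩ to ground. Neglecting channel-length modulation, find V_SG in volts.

With gate tied to drain, V_SG = V_SD ≥ V_SG − |V_th|, so the device is in saturation.
k_p = μ_pC_ox · (W/L) = 2.32 mA/V².
KCL at the drain: ½ k_p (V_SG − |V_th|)² = (V_DD − V_SG)/R.
Let x = V_SG − 0.99. Then 19.6 x² + x − 13.41 = 0, giving x = 0.802 V (positive root), so V_SG = 1.79 V.
I_D = (V_DD − V_SG)/R = (14.4 − 1.79) / 16.9 = 0.746 mA.

V_SG = 1.79 V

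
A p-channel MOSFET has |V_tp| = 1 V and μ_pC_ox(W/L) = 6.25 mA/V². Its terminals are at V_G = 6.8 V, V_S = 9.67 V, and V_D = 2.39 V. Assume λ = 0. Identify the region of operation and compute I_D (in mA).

Saturation; I_D = 10.9 mA

V_SG = V_S − V_G = 9.67 − 6.8 = 2.87 V; V_SD = V_S − V_D = 9.67 − 2.39 = 7.28 V.
V_ov = V_SG − |V_tp| = 2.87 − 1 = 1.87 V.
Since V_SD = 7.28 V ≥ V_ov = 1.87 V, the device is in saturation.
I_D = ½ k_p V_ov² = 0.5 × 6.25 × 1.87² = 10.9 mA.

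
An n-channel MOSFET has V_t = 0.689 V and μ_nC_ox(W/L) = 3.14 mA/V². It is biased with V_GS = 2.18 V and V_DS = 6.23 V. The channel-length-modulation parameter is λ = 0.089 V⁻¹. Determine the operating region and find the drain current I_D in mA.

V_ov = V_GS − V_t = 2.18 − 0.689 = 1.49 V.
Since V_DS = 6.23 V ≥ V_ov = 1.49 V, the device is in saturation.
I_D = ½ k_n V_ov² (1 + λ V_DS) = 0.5 × 3.14 × 1.49² × (1 + 0.089 × 6.23) = 5.43 mA.

Saturation; I_D = 5.43 mA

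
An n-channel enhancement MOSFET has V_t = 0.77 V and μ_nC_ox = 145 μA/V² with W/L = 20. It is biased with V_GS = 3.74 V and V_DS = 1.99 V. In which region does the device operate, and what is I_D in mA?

k_n = μ_nC_ox · (W/L) = 2.9 mA/V².
V_ov = V_GS − V_t = 3.74 − 0.77 = 2.97 V.
Since V_DS = 1.99 V < V_ov = 2.97 V, the device is in the triode region.
I_D = k_n [V_ov · V_DS − ½ V_DS²] = 2.9 × [2.97 × 1.99 − 0.5 × 1.99²] = 11.4 mA.

Triode; I_D = 11.4 mA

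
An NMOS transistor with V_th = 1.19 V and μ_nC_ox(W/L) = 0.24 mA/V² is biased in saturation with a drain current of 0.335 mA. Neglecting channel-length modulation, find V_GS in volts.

V_GS = 2.86 V

In saturation I_D = ½ k_n (V_GS − V_th)², so V_GS − V_th = √(2 I_D / k_n) = √(2 × 0.335 / 0.24) = 1.67 V.
V_GS = 1.19 + 1.67 = 2.86 V.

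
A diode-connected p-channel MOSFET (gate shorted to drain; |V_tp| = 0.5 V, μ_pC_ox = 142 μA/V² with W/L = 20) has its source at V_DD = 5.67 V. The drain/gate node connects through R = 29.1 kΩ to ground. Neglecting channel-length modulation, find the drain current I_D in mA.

With gate tied to drain, V_SG = V_SD ≥ V_SG − |V_tp|, so the device is in saturation.
k_p = μ_pC_ox · (W/L) = 2.84 mA/V².
KCL at the drain: ½ k_p (V_SG − |V_tp|)² = (V_DD − V_SG)/R.
Let x = V_SG − 0.5. Then 41.3 x² + x − 5.17 = 0, giving x = 0.342 V (positive root), so V_SG = 0.842 V.
I_D = (V_DD − V_SG)/R = (5.67 − 0.842) / 29.1 = 0.166 mA.

I_D = 0.166 mA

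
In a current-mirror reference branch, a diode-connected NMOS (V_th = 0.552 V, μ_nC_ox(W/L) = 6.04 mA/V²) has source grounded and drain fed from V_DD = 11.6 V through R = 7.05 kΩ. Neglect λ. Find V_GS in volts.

With gate tied to drain, V_GS = V_DS ≥ V_GS − V_th, so the device is in saturation.
KCL at the drain: ½ k_n (V_GS − V_th)² = (V_DD − V_GS)/R.
Let x = V_GS − 0.552. Then 21.3 x² + x − 11.05 = 0, giving x = 0.697 V (positive root), so V_GS = 1.25 V.
I_D = (V_DD − V_GS)/R = (11.6 − 1.25) / 7.05 = 1.47 mA.

V_GS = 1.25 V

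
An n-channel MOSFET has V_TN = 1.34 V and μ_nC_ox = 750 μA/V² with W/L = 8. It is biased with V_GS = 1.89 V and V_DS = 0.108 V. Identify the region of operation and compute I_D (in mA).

k_n = μ_nC_ox · (W/L) = 6 mA/V².
V_ov = V_GS − V_TN = 1.89 − 1.34 = 0.55 V.
Since V_DS = 0.108 V < V_ov = 0.55 V, the device is in the triode region.
I_D = k_n [V_ov · V_DS − ½ V_DS²] = 6 × [0.55 × 0.108 − 0.5 × 0.108²] = 0.321 mA.

Triode; I_D = 0.321 mA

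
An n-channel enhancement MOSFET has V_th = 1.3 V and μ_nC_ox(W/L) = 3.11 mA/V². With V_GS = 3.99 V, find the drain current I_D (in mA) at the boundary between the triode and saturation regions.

I_D = 11.3 mA

At the boundary V_DS = V_ov = V_GS − V_th = 3.99 − 1.3 = 2.69 V.
I_D = ½ k_n V_ov² = 0.5 × 3.11 × 2.69² = 11.3 mA.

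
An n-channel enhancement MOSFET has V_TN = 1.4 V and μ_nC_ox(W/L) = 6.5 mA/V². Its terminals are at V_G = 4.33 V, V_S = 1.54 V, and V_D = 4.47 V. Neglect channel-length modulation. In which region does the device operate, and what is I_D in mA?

V_GS = V_G − V_S = 4.33 − 1.54 = 2.79 V; V_DS = V_D − V_S = 4.47 − 1.54 = 2.93 V.
V_ov = V_GS − V_TN = 2.79 − 1.4 = 1.39 V.
Since V_DS = 2.93 V ≥ V_ov = 1.39 V, the device is in saturation.
I_D = ½ k_n V_ov² = 0.5 × 6.5 × 1.39² = 6.28 mA.

Saturation; I_D = 6.28 mA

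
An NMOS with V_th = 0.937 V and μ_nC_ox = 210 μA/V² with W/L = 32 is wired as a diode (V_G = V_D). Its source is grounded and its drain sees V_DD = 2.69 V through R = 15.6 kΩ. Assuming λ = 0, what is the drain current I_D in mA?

With gate tied to drain, V_GS = V_DS ≥ V_GS − V_th, so the device is in saturation.
k_n = μ_nC_ox · (W/L) = 6.72 mA/V².
KCL at the drain: ½ k_n (V_GS − V_th)² = (V_DD − V_GS)/R.
Let x = V_GS − 0.937. Then 52.4 x² + x − 1.753 = 0, giving x = 0.174 V (positive root), so V_GS = 1.11 V.
I_D = (V_DD − V_GS)/R = (2.69 − 1.11) / 15.6 = 0.101 mA.

I_D = 0.101 mA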